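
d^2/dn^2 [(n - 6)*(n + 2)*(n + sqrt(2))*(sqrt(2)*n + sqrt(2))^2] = 40*n^3 - 48*n^2 + 24*sqrt(2)*n^2 - 228*n - 24*sqrt(2)*n - 112 - 76*sqrt(2)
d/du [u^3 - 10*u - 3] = 3*u^2 - 10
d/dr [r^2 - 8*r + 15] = 2*r - 8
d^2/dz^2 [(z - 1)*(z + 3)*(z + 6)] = 6*z + 16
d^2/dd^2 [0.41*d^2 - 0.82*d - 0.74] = 0.820000000000000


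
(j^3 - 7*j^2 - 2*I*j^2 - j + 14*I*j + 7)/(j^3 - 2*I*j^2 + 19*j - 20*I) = (j^2 - j*(7 + I) + 7*I)/(j^2 - I*j + 20)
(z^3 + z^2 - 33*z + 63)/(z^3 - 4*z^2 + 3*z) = (z^2 + 4*z - 21)/(z*(z - 1))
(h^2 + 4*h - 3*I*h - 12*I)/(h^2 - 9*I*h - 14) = (h^2 + h*(4 - 3*I) - 12*I)/(h^2 - 9*I*h - 14)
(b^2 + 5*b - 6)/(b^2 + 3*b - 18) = (b - 1)/(b - 3)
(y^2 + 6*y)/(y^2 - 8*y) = (y + 6)/(y - 8)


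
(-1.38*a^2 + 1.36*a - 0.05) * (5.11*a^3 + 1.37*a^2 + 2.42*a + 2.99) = -7.0518*a^5 + 5.059*a^4 - 1.7319*a^3 - 0.903499999999999*a^2 + 3.9454*a - 0.1495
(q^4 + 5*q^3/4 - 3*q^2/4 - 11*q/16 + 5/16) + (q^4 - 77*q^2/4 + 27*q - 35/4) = 2*q^4 + 5*q^3/4 - 20*q^2 + 421*q/16 - 135/16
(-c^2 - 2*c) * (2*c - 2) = -2*c^3 - 2*c^2 + 4*c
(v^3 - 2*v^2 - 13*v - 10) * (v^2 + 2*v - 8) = v^5 - 25*v^3 - 20*v^2 + 84*v + 80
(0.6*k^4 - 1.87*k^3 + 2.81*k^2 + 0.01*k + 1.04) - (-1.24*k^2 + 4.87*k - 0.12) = 0.6*k^4 - 1.87*k^3 + 4.05*k^2 - 4.86*k + 1.16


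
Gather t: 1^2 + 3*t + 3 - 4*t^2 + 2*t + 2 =-4*t^2 + 5*t + 6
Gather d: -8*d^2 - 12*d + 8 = -8*d^2 - 12*d + 8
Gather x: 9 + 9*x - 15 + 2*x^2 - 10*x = 2*x^2 - x - 6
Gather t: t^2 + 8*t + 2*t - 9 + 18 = t^2 + 10*t + 9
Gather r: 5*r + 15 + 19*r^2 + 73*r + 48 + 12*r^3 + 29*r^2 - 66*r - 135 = 12*r^3 + 48*r^2 + 12*r - 72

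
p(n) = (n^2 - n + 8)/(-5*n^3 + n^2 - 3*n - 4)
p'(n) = (2*n - 1)/(-5*n^3 + n^2 - 3*n - 4) + (n^2 - n + 8)*(15*n^2 - 2*n + 3)/(-5*n^3 + n^2 - 3*n - 4)^2 = (5*n^4 - 10*n^3 + 118*n^2 - 24*n + 28)/(25*n^6 - 10*n^5 + 31*n^4 + 34*n^3 + n^2 + 24*n + 16)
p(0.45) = -1.38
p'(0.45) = 1.29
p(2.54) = -0.14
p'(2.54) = 0.10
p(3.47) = -0.08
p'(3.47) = 0.04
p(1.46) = -0.40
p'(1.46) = 0.50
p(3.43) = -0.08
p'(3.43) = 0.04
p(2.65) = -0.13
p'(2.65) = 0.09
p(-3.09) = 0.13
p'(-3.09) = 0.08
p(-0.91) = 2.93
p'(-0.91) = 14.33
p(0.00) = -2.00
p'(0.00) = 1.75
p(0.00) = -2.00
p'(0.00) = 1.75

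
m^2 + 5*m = m*(m + 5)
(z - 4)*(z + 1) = z^2 - 3*z - 4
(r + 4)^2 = r^2 + 8*r + 16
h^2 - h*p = h*(h - p)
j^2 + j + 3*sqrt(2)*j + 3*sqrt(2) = (j + 1)*(j + 3*sqrt(2))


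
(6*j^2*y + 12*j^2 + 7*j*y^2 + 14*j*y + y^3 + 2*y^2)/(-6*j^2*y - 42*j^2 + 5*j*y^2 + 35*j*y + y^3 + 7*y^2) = (j*y + 2*j + y^2 + 2*y)/(-j*y - 7*j + y^2 + 7*y)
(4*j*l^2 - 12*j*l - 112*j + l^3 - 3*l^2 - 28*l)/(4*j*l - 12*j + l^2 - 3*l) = (l^2 - 3*l - 28)/(l - 3)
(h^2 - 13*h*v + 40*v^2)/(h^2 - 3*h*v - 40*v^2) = (h - 5*v)/(h + 5*v)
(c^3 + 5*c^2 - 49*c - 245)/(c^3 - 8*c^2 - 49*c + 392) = (c + 5)/(c - 8)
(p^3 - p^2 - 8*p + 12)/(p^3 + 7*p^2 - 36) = (p - 2)/(p + 6)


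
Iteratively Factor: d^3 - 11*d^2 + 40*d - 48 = (d - 4)*(d^2 - 7*d + 12) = (d - 4)*(d - 3)*(d - 4)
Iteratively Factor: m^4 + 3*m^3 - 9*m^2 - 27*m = (m)*(m^3 + 3*m^2 - 9*m - 27) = m*(m + 3)*(m^2 - 9) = m*(m + 3)^2*(m - 3)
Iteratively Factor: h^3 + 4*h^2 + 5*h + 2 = (h + 1)*(h^2 + 3*h + 2) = (h + 1)*(h + 2)*(h + 1)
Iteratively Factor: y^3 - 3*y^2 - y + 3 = (y + 1)*(y^2 - 4*y + 3) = (y - 1)*(y + 1)*(y - 3)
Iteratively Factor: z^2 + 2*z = (z + 2)*(z)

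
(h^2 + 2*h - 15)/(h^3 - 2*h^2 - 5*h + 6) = (h + 5)/(h^2 + h - 2)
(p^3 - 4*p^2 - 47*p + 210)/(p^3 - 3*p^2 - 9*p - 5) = (p^2 + p - 42)/(p^2 + 2*p + 1)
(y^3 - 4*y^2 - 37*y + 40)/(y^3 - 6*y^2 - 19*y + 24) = (y + 5)/(y + 3)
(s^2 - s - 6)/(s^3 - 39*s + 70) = (s^2 - s - 6)/(s^3 - 39*s + 70)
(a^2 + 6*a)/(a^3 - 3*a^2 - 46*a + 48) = a/(a^2 - 9*a + 8)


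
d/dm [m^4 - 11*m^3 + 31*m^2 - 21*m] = 4*m^3 - 33*m^2 + 62*m - 21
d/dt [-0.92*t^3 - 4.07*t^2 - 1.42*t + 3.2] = -2.76*t^2 - 8.14*t - 1.42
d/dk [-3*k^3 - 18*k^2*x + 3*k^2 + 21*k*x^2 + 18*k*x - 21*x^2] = -9*k^2 - 36*k*x + 6*k + 21*x^2 + 18*x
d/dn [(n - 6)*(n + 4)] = 2*n - 2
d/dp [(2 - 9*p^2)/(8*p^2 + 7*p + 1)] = (-63*p^2 - 50*p - 14)/(64*p^4 + 112*p^3 + 65*p^2 + 14*p + 1)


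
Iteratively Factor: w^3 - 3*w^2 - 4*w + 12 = (w + 2)*(w^2 - 5*w + 6) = (w - 2)*(w + 2)*(w - 3)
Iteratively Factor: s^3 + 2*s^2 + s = (s + 1)*(s^2 + s) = (s + 1)^2*(s)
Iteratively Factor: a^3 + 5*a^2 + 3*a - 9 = (a + 3)*(a^2 + 2*a - 3) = (a + 3)^2*(a - 1)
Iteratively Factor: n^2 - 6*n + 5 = (n - 1)*(n - 5)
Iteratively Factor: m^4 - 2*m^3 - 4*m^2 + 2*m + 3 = (m + 1)*(m^3 - 3*m^2 - m + 3) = (m - 3)*(m + 1)*(m^2 - 1) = (m - 3)*(m + 1)^2*(m - 1)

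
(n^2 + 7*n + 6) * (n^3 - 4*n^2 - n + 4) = n^5 + 3*n^4 - 23*n^3 - 27*n^2 + 22*n + 24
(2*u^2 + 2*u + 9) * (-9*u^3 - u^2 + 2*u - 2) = -18*u^5 - 20*u^4 - 79*u^3 - 9*u^2 + 14*u - 18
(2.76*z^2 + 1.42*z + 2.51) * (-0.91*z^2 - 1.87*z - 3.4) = -2.5116*z^4 - 6.4534*z^3 - 14.3235*z^2 - 9.5217*z - 8.534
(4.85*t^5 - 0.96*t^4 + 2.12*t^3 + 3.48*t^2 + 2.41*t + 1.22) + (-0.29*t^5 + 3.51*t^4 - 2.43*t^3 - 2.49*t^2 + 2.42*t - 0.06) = 4.56*t^5 + 2.55*t^4 - 0.31*t^3 + 0.99*t^2 + 4.83*t + 1.16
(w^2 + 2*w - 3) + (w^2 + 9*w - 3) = 2*w^2 + 11*w - 6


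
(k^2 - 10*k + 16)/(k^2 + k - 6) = (k - 8)/(k + 3)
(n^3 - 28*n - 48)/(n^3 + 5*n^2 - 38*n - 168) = (n + 2)/(n + 7)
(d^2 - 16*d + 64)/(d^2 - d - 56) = (d - 8)/(d + 7)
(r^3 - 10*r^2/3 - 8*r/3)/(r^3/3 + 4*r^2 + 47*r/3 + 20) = r*(3*r^2 - 10*r - 8)/(r^3 + 12*r^2 + 47*r + 60)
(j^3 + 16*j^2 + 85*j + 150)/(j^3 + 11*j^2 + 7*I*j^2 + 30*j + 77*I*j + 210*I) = (j + 5)/(j + 7*I)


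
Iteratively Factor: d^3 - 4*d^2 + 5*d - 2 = (d - 1)*(d^2 - 3*d + 2) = (d - 1)^2*(d - 2)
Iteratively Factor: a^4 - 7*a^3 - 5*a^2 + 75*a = (a - 5)*(a^3 - 2*a^2 - 15*a) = (a - 5)*(a + 3)*(a^2 - 5*a) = a*(a - 5)*(a + 3)*(a - 5)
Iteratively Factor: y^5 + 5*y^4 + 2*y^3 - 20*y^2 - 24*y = (y)*(y^4 + 5*y^3 + 2*y^2 - 20*y - 24) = y*(y + 3)*(y^3 + 2*y^2 - 4*y - 8) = y*(y + 2)*(y + 3)*(y^2 - 4) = y*(y + 2)^2*(y + 3)*(y - 2)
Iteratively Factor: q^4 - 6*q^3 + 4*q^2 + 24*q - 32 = (q + 2)*(q^3 - 8*q^2 + 20*q - 16) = (q - 2)*(q + 2)*(q^2 - 6*q + 8) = (q - 4)*(q - 2)*(q + 2)*(q - 2)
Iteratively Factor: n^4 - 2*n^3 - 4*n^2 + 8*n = (n)*(n^3 - 2*n^2 - 4*n + 8) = n*(n - 2)*(n^2 - 4) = n*(n - 2)*(n + 2)*(n - 2)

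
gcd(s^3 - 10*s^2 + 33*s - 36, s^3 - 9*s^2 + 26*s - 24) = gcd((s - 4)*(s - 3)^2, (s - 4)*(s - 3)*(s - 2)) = s^2 - 7*s + 12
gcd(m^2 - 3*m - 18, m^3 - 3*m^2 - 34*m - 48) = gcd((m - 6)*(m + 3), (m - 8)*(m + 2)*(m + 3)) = m + 3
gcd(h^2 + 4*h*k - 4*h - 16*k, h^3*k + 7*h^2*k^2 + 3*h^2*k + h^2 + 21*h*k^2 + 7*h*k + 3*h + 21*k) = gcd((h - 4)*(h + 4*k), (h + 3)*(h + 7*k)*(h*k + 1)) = 1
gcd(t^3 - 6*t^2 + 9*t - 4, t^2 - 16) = t - 4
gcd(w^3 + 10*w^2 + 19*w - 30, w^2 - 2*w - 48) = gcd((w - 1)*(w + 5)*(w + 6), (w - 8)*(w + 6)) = w + 6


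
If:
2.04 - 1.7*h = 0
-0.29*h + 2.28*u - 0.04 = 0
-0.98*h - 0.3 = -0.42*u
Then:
No Solution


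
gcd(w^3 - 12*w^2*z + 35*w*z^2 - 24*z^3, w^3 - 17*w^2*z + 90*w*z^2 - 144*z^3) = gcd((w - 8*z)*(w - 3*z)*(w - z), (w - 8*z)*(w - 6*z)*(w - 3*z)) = w^2 - 11*w*z + 24*z^2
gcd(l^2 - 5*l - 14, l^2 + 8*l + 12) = l + 2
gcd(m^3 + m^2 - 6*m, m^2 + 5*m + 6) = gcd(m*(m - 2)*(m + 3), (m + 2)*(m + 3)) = m + 3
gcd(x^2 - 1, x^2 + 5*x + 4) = x + 1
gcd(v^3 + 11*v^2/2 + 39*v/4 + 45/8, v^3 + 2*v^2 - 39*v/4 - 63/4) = v + 3/2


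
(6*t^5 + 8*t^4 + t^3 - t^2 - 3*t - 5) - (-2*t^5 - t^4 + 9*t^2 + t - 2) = 8*t^5 + 9*t^4 + t^3 - 10*t^2 - 4*t - 3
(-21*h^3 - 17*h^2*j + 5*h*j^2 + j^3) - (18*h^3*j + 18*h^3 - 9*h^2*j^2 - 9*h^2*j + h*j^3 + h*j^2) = -18*h^3*j - 39*h^3 + 9*h^2*j^2 - 8*h^2*j - h*j^3 + 4*h*j^2 + j^3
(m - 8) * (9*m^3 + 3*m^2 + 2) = 9*m^4 - 69*m^3 - 24*m^2 + 2*m - 16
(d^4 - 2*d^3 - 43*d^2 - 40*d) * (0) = 0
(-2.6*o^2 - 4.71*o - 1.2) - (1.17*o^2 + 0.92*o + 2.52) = -3.77*o^2 - 5.63*o - 3.72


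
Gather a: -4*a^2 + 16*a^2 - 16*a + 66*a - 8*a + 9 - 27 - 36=12*a^2 + 42*a - 54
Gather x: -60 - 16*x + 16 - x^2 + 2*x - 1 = -x^2 - 14*x - 45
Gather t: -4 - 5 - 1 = -10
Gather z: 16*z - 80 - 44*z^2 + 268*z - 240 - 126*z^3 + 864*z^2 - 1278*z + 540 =-126*z^3 + 820*z^2 - 994*z + 220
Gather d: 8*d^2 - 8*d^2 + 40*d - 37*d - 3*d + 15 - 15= 0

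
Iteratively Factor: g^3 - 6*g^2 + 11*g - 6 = (g - 2)*(g^2 - 4*g + 3) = (g - 2)*(g - 1)*(g - 3)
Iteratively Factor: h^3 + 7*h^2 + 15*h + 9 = (h + 1)*(h^2 + 6*h + 9) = (h + 1)*(h + 3)*(h + 3)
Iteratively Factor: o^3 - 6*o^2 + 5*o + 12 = (o - 4)*(o^2 - 2*o - 3) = (o - 4)*(o + 1)*(o - 3)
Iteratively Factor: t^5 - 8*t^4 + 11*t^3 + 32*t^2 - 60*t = (t - 2)*(t^4 - 6*t^3 - t^2 + 30*t) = (t - 2)*(t + 2)*(t^3 - 8*t^2 + 15*t) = t*(t - 2)*(t + 2)*(t^2 - 8*t + 15) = t*(t - 5)*(t - 2)*(t + 2)*(t - 3)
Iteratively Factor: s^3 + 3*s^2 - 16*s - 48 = (s + 3)*(s^2 - 16) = (s - 4)*(s + 3)*(s + 4)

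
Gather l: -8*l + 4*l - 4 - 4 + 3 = -4*l - 5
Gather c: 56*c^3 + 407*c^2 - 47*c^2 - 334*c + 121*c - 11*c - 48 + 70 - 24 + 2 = 56*c^3 + 360*c^2 - 224*c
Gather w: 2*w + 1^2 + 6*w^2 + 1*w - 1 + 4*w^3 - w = 4*w^3 + 6*w^2 + 2*w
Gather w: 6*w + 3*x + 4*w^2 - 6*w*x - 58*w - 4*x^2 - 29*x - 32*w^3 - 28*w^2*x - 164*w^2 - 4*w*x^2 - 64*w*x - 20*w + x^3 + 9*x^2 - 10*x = -32*w^3 + w^2*(-28*x - 160) + w*(-4*x^2 - 70*x - 72) + x^3 + 5*x^2 - 36*x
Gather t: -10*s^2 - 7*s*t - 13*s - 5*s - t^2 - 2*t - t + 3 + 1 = -10*s^2 - 18*s - t^2 + t*(-7*s - 3) + 4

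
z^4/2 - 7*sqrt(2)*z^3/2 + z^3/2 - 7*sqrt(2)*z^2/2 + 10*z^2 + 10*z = z*(z/2 + 1/2)*(z - 5*sqrt(2))*(z - 2*sqrt(2))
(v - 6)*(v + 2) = v^2 - 4*v - 12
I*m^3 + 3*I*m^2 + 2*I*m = m*(m + 2)*(I*m + I)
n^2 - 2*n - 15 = (n - 5)*(n + 3)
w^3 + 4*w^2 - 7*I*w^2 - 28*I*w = w*(w + 4)*(w - 7*I)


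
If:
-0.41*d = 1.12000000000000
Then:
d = -2.73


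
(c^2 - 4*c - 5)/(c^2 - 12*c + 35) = (c + 1)/(c - 7)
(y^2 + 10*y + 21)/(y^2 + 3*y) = (y + 7)/y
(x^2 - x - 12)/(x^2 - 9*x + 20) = (x + 3)/(x - 5)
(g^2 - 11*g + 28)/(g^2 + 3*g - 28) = (g - 7)/(g + 7)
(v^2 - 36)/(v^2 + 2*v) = (v^2 - 36)/(v*(v + 2))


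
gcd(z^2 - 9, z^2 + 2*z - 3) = z + 3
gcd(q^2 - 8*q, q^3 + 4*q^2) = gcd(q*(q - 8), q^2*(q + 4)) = q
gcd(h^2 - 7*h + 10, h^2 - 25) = h - 5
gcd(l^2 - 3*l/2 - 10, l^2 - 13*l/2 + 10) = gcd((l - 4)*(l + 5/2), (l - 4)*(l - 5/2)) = l - 4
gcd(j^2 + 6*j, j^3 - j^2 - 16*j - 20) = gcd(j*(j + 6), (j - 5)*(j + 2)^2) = 1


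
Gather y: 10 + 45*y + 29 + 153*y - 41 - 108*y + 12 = 90*y + 10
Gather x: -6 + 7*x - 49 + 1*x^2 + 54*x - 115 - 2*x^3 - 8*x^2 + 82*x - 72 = -2*x^3 - 7*x^2 + 143*x - 242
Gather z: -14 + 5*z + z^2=z^2 + 5*z - 14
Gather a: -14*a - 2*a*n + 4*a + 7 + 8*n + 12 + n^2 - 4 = a*(-2*n - 10) + n^2 + 8*n + 15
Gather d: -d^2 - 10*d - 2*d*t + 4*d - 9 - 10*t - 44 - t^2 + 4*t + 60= -d^2 + d*(-2*t - 6) - t^2 - 6*t + 7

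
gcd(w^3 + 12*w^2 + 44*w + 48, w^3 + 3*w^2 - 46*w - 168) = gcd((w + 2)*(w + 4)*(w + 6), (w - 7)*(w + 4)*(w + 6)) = w^2 + 10*w + 24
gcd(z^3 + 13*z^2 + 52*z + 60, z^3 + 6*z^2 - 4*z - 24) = z^2 + 8*z + 12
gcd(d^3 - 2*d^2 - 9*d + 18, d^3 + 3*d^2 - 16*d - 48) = d + 3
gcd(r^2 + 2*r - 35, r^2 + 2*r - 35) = r^2 + 2*r - 35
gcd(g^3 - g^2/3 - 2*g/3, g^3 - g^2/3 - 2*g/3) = g^3 - g^2/3 - 2*g/3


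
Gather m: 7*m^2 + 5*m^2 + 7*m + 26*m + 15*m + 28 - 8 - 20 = 12*m^2 + 48*m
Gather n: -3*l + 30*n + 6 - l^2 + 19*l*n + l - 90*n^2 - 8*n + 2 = -l^2 - 2*l - 90*n^2 + n*(19*l + 22) + 8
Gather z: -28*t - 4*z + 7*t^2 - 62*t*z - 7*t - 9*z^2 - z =7*t^2 - 35*t - 9*z^2 + z*(-62*t - 5)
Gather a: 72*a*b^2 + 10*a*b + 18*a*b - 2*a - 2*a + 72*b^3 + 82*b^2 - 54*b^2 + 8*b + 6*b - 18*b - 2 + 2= a*(72*b^2 + 28*b - 4) + 72*b^3 + 28*b^2 - 4*b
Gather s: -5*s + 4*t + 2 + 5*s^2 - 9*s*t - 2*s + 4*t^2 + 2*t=5*s^2 + s*(-9*t - 7) + 4*t^2 + 6*t + 2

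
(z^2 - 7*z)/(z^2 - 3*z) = (z - 7)/(z - 3)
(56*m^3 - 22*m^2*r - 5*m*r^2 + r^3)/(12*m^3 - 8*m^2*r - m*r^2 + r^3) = (-28*m^2 - 3*m*r + r^2)/(-6*m^2 + m*r + r^2)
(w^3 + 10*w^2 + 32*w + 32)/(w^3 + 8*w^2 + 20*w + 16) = (w + 4)/(w + 2)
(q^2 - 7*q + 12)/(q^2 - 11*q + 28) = (q - 3)/(q - 7)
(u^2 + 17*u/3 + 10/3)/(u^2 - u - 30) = (u + 2/3)/(u - 6)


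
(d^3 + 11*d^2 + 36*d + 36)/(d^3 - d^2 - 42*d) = (d^2 + 5*d + 6)/(d*(d - 7))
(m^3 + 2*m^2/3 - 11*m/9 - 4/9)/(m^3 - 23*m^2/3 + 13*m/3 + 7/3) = (m + 4/3)/(m - 7)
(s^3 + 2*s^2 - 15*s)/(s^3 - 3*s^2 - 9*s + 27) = s*(s + 5)/(s^2 - 9)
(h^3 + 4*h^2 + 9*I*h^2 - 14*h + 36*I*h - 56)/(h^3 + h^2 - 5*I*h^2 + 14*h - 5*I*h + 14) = (h^2 + h*(4 + 7*I) + 28*I)/(h^2 + h*(1 - 7*I) - 7*I)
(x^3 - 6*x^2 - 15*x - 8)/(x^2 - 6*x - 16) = (x^2 + 2*x + 1)/(x + 2)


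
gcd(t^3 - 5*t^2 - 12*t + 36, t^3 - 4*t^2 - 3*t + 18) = 1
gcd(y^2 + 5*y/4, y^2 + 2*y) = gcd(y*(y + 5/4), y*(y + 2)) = y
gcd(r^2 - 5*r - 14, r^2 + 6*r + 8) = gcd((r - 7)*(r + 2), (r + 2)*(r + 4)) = r + 2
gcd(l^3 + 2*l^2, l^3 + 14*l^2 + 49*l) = l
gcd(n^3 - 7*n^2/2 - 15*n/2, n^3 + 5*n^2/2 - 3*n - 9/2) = 1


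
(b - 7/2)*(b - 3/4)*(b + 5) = b^3 + 3*b^2/4 - 149*b/8 + 105/8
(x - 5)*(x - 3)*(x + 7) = x^3 - x^2 - 41*x + 105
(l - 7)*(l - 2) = l^2 - 9*l + 14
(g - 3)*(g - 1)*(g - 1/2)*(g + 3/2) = g^4 - 3*g^3 - 7*g^2/4 + 6*g - 9/4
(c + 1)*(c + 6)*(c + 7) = c^3 + 14*c^2 + 55*c + 42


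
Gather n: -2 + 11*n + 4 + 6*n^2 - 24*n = 6*n^2 - 13*n + 2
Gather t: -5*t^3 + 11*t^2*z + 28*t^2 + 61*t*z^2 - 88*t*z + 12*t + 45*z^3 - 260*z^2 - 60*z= -5*t^3 + t^2*(11*z + 28) + t*(61*z^2 - 88*z + 12) + 45*z^3 - 260*z^2 - 60*z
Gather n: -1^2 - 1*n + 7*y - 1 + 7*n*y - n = n*(7*y - 2) + 7*y - 2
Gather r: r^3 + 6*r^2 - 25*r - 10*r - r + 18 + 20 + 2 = r^3 + 6*r^2 - 36*r + 40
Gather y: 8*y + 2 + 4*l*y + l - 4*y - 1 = l + y*(4*l + 4) + 1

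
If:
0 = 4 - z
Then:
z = 4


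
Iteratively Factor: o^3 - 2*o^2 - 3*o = (o - 3)*(o^2 + o) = (o - 3)*(o + 1)*(o)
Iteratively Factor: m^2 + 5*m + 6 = (m + 3)*(m + 2)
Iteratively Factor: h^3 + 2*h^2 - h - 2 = (h + 2)*(h^2 - 1) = (h + 1)*(h + 2)*(h - 1)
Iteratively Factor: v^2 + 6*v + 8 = (v + 4)*(v + 2)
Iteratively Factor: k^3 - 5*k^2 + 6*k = (k - 3)*(k^2 - 2*k) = k*(k - 3)*(k - 2)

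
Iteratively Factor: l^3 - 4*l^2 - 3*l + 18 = (l + 2)*(l^2 - 6*l + 9) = (l - 3)*(l + 2)*(l - 3)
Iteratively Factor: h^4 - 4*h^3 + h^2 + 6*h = (h - 3)*(h^3 - h^2 - 2*h) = (h - 3)*(h + 1)*(h^2 - 2*h) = h*(h - 3)*(h + 1)*(h - 2)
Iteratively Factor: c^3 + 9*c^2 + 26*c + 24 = (c + 2)*(c^2 + 7*c + 12) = (c + 2)*(c + 4)*(c + 3)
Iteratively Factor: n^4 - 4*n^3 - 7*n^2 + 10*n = (n - 5)*(n^3 + n^2 - 2*n) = (n - 5)*(n + 2)*(n^2 - n) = n*(n - 5)*(n + 2)*(n - 1)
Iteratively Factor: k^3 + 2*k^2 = (k)*(k^2 + 2*k) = k*(k + 2)*(k)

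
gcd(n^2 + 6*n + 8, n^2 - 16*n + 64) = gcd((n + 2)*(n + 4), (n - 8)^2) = 1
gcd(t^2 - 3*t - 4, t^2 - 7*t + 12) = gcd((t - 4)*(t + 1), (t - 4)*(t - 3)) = t - 4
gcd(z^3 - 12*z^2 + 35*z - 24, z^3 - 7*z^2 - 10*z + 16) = z^2 - 9*z + 8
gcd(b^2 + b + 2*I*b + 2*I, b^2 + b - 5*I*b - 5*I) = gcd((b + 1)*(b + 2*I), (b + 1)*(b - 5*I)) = b + 1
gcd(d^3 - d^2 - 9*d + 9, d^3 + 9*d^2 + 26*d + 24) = d + 3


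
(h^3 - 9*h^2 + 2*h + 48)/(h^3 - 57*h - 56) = (h^2 - h - 6)/(h^2 + 8*h + 7)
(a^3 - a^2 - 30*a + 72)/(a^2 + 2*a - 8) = (a^3 - a^2 - 30*a + 72)/(a^2 + 2*a - 8)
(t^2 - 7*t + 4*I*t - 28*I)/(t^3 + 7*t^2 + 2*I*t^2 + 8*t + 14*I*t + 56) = (t - 7)/(t^2 + t*(7 - 2*I) - 14*I)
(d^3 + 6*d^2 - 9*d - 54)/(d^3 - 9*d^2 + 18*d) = (d^2 + 9*d + 18)/(d*(d - 6))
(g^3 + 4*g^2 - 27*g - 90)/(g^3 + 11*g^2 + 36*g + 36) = (g - 5)/(g + 2)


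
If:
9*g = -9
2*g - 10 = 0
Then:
No Solution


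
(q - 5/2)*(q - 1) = q^2 - 7*q/2 + 5/2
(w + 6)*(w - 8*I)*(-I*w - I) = -I*w^3 - 8*w^2 - 7*I*w^2 - 56*w - 6*I*w - 48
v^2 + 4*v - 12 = (v - 2)*(v + 6)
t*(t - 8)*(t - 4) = t^3 - 12*t^2 + 32*t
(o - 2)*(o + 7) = o^2 + 5*o - 14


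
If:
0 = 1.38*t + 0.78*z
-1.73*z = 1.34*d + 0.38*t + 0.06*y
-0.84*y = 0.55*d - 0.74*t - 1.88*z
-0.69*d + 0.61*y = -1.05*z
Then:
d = 0.00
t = 0.00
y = 0.00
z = 0.00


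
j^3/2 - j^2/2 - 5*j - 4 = (j/2 + 1)*(j - 4)*(j + 1)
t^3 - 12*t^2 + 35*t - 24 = (t - 8)*(t - 3)*(t - 1)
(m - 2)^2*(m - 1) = m^3 - 5*m^2 + 8*m - 4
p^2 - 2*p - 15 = (p - 5)*(p + 3)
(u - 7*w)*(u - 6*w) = u^2 - 13*u*w + 42*w^2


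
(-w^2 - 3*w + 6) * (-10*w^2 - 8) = 10*w^4 + 30*w^3 - 52*w^2 + 24*w - 48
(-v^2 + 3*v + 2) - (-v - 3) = -v^2 + 4*v + 5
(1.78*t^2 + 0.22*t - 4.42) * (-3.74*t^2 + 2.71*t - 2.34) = -6.6572*t^4 + 4.001*t^3 + 12.9618*t^2 - 12.493*t + 10.3428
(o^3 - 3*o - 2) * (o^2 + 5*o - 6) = o^5 + 5*o^4 - 9*o^3 - 17*o^2 + 8*o + 12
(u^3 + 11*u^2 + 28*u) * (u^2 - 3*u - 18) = u^5 + 8*u^4 - 23*u^3 - 282*u^2 - 504*u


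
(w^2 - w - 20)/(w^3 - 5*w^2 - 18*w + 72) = (w - 5)/(w^2 - 9*w + 18)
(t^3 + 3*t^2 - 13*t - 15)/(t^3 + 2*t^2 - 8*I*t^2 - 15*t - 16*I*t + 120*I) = (t + 1)/(t - 8*I)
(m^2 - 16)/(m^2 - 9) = (m^2 - 16)/(m^2 - 9)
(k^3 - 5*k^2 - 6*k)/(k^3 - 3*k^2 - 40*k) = (-k^2 + 5*k + 6)/(-k^2 + 3*k + 40)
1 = 1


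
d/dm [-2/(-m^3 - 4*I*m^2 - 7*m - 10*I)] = 2*(-3*m^2 - 8*I*m - 7)/(m^3 + 4*I*m^2 + 7*m + 10*I)^2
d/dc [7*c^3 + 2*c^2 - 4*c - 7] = 21*c^2 + 4*c - 4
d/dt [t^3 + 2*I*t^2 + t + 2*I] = 3*t^2 + 4*I*t + 1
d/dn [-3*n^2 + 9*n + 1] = 9 - 6*n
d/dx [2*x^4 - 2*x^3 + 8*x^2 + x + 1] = 8*x^3 - 6*x^2 + 16*x + 1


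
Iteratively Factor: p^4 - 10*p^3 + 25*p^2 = (p - 5)*(p^3 - 5*p^2) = p*(p - 5)*(p^2 - 5*p) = p*(p - 5)^2*(p)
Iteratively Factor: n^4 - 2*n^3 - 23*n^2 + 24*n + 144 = (n + 3)*(n^3 - 5*n^2 - 8*n + 48) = (n - 4)*(n + 3)*(n^2 - n - 12) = (n - 4)*(n + 3)^2*(n - 4)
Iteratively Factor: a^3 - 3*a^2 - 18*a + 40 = (a + 4)*(a^2 - 7*a + 10) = (a - 5)*(a + 4)*(a - 2)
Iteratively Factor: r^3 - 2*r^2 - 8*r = (r - 4)*(r^2 + 2*r) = r*(r - 4)*(r + 2)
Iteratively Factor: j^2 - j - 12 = (j + 3)*(j - 4)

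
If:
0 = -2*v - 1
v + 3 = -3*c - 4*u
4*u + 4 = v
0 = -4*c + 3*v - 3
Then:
No Solution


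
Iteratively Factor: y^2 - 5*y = (y - 5)*(y)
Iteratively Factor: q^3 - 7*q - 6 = (q + 2)*(q^2 - 2*q - 3) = (q + 1)*(q + 2)*(q - 3)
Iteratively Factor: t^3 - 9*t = (t + 3)*(t^2 - 3*t) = (t - 3)*(t + 3)*(t)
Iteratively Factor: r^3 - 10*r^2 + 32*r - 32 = (r - 4)*(r^2 - 6*r + 8) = (r - 4)*(r - 2)*(r - 4)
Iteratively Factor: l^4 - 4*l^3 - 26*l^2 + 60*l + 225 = (l - 5)*(l^3 + l^2 - 21*l - 45) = (l - 5)*(l + 3)*(l^2 - 2*l - 15) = (l - 5)^2*(l + 3)*(l + 3)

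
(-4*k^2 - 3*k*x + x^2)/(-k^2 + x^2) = (-4*k + x)/(-k + x)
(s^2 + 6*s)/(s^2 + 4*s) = (s + 6)/(s + 4)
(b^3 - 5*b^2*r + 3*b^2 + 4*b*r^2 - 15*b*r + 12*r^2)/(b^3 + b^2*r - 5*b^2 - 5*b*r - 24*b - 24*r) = (b^2 - 5*b*r + 4*r^2)/(b^2 + b*r - 8*b - 8*r)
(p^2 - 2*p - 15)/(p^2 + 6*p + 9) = (p - 5)/(p + 3)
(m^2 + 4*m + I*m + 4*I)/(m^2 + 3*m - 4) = (m + I)/(m - 1)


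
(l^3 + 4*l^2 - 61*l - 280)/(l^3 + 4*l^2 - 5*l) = (l^2 - l - 56)/(l*(l - 1))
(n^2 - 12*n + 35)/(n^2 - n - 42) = (n - 5)/(n + 6)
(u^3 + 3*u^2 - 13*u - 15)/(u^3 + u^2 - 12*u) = (u^2 + 6*u + 5)/(u*(u + 4))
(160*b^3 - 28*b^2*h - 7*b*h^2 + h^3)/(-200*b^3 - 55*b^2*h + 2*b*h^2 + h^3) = (-4*b + h)/(5*b + h)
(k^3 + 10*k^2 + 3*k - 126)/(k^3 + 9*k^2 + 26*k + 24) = (k^3 + 10*k^2 + 3*k - 126)/(k^3 + 9*k^2 + 26*k + 24)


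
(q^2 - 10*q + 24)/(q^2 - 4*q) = (q - 6)/q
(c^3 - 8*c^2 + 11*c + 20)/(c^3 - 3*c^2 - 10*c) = (c^2 - 3*c - 4)/(c*(c + 2))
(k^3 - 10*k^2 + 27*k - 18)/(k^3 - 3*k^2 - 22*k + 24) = (k - 3)/(k + 4)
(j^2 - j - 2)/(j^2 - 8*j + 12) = (j + 1)/(j - 6)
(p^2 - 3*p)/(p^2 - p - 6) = p/(p + 2)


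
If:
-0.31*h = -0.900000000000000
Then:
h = 2.90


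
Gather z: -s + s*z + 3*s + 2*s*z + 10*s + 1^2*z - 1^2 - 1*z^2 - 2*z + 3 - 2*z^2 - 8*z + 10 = 12*s - 3*z^2 + z*(3*s - 9) + 12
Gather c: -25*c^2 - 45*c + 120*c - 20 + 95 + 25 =-25*c^2 + 75*c + 100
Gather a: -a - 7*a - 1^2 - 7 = -8*a - 8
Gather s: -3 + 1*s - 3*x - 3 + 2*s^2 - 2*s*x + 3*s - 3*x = 2*s^2 + s*(4 - 2*x) - 6*x - 6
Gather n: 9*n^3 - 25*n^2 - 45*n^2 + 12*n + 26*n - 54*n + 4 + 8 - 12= 9*n^3 - 70*n^2 - 16*n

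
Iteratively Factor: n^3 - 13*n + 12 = (n - 1)*(n^2 + n - 12) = (n - 1)*(n + 4)*(n - 3)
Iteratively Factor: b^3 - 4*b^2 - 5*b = (b + 1)*(b^2 - 5*b) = b*(b + 1)*(b - 5)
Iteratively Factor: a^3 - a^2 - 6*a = (a - 3)*(a^2 + 2*a) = (a - 3)*(a + 2)*(a)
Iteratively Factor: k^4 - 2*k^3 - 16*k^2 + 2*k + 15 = (k - 1)*(k^3 - k^2 - 17*k - 15) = (k - 5)*(k - 1)*(k^2 + 4*k + 3) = (k - 5)*(k - 1)*(k + 3)*(k + 1)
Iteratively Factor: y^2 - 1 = (y - 1)*(y + 1)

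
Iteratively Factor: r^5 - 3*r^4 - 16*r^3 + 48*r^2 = (r + 4)*(r^4 - 7*r^3 + 12*r^2) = (r - 3)*(r + 4)*(r^3 - 4*r^2) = r*(r - 3)*(r + 4)*(r^2 - 4*r) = r*(r - 4)*(r - 3)*(r + 4)*(r)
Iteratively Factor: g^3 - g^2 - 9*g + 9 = (g - 3)*(g^2 + 2*g - 3) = (g - 3)*(g - 1)*(g + 3)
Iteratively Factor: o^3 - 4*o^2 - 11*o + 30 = (o - 2)*(o^2 - 2*o - 15) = (o - 5)*(o - 2)*(o + 3)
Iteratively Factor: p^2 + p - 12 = (p + 4)*(p - 3)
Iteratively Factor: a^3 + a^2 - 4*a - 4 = (a - 2)*(a^2 + 3*a + 2) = (a - 2)*(a + 2)*(a + 1)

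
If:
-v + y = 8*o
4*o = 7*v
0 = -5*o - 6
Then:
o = -6/5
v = -24/35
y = -72/7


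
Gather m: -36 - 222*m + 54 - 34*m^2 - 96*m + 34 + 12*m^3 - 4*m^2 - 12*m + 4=12*m^3 - 38*m^2 - 330*m + 56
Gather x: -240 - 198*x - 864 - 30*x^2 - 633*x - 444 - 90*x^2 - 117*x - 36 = -120*x^2 - 948*x - 1584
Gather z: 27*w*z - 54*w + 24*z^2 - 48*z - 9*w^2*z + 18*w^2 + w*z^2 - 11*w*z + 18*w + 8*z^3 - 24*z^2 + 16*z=18*w^2 + w*z^2 - 36*w + 8*z^3 + z*(-9*w^2 + 16*w - 32)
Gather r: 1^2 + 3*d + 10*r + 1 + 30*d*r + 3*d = 6*d + r*(30*d + 10) + 2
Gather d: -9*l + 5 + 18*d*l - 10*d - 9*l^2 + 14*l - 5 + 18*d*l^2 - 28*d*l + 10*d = d*(18*l^2 - 10*l) - 9*l^2 + 5*l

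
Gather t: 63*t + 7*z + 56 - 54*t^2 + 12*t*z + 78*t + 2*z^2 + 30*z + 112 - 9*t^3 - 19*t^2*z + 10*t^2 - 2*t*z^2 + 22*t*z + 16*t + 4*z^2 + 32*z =-9*t^3 + t^2*(-19*z - 44) + t*(-2*z^2 + 34*z + 157) + 6*z^2 + 69*z + 168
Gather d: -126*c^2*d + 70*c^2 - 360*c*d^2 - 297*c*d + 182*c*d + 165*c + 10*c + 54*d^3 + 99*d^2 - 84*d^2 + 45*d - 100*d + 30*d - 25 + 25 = 70*c^2 + 175*c + 54*d^3 + d^2*(15 - 360*c) + d*(-126*c^2 - 115*c - 25)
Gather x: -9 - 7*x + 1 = -7*x - 8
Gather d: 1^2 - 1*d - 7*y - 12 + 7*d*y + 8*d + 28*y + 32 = d*(7*y + 7) + 21*y + 21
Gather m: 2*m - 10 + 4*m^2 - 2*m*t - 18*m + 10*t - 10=4*m^2 + m*(-2*t - 16) + 10*t - 20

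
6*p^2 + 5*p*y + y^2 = (2*p + y)*(3*p + y)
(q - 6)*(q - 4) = q^2 - 10*q + 24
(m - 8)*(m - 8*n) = m^2 - 8*m*n - 8*m + 64*n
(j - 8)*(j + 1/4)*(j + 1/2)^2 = j^4 - 27*j^3/4 - 19*j^2/2 - 63*j/16 - 1/2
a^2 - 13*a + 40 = (a - 8)*(a - 5)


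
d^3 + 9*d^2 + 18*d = d*(d + 3)*(d + 6)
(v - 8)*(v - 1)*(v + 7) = v^3 - 2*v^2 - 55*v + 56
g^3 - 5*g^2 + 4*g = g*(g - 4)*(g - 1)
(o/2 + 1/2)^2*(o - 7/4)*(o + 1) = o^4/4 + 5*o^3/16 - 9*o^2/16 - 17*o/16 - 7/16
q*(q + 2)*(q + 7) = q^3 + 9*q^2 + 14*q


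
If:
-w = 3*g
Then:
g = -w/3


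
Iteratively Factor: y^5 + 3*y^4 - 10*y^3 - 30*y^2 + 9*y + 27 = (y + 1)*(y^4 + 2*y^3 - 12*y^2 - 18*y + 27) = (y - 3)*(y + 1)*(y^3 + 5*y^2 + 3*y - 9) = (y - 3)*(y + 1)*(y + 3)*(y^2 + 2*y - 3) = (y - 3)*(y + 1)*(y + 3)^2*(y - 1)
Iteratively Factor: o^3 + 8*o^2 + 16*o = (o + 4)*(o^2 + 4*o) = (o + 4)^2*(o)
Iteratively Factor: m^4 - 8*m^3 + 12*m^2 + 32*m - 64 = (m + 2)*(m^3 - 10*m^2 + 32*m - 32) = (m - 4)*(m + 2)*(m^2 - 6*m + 8) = (m - 4)*(m - 2)*(m + 2)*(m - 4)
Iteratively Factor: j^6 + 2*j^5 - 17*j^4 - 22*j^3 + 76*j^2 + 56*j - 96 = (j - 2)*(j^5 + 4*j^4 - 9*j^3 - 40*j^2 - 4*j + 48) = (j - 2)*(j + 2)*(j^4 + 2*j^3 - 13*j^2 - 14*j + 24) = (j - 2)*(j - 1)*(j + 2)*(j^3 + 3*j^2 - 10*j - 24) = (j - 2)*(j - 1)*(j + 2)^2*(j^2 + j - 12) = (j - 3)*(j - 2)*(j - 1)*(j + 2)^2*(j + 4)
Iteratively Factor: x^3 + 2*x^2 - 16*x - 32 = (x + 4)*(x^2 - 2*x - 8) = (x + 2)*(x + 4)*(x - 4)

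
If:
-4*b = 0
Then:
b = 0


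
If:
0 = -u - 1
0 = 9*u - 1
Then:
No Solution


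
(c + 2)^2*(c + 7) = c^3 + 11*c^2 + 32*c + 28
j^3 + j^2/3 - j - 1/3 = (j - 1)*(j + 1/3)*(j + 1)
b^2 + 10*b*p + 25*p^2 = (b + 5*p)^2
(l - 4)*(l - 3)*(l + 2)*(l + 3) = l^4 - 2*l^3 - 17*l^2 + 18*l + 72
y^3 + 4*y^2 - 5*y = y*(y - 1)*(y + 5)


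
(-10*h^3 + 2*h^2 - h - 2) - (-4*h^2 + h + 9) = -10*h^3 + 6*h^2 - 2*h - 11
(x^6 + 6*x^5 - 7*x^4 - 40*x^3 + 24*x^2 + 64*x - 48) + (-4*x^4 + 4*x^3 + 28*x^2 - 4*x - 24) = x^6 + 6*x^5 - 11*x^4 - 36*x^3 + 52*x^2 + 60*x - 72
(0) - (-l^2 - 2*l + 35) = l^2 + 2*l - 35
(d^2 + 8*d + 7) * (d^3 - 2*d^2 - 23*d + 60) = d^5 + 6*d^4 - 32*d^3 - 138*d^2 + 319*d + 420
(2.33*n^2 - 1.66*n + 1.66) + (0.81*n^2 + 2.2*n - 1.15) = 3.14*n^2 + 0.54*n + 0.51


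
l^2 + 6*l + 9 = (l + 3)^2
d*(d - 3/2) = d^2 - 3*d/2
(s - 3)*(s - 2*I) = s^2 - 3*s - 2*I*s + 6*I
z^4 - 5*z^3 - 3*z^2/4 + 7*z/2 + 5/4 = (z - 5)*(z - 1)*(z + 1/2)^2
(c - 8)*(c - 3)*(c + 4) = c^3 - 7*c^2 - 20*c + 96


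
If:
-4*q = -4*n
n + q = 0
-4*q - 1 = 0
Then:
No Solution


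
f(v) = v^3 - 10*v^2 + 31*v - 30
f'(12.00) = 223.00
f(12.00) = 630.00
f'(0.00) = 31.00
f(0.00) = -30.00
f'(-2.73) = 107.96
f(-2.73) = -209.51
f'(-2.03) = 83.96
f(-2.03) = -142.50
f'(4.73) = 3.52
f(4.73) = -1.28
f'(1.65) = 6.17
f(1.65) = -1.58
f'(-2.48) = 99.05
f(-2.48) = -183.64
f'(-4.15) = 165.67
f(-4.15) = -402.35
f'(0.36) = 24.19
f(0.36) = -20.09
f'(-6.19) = 269.75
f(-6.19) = -842.23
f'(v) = 3*v^2 - 20*v + 31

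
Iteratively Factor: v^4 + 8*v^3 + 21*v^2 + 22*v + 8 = (v + 1)*(v^3 + 7*v^2 + 14*v + 8) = (v + 1)^2*(v^2 + 6*v + 8) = (v + 1)^2*(v + 2)*(v + 4)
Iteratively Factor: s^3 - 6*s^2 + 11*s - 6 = (s - 2)*(s^2 - 4*s + 3) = (s - 2)*(s - 1)*(s - 3)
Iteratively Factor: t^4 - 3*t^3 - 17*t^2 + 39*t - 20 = (t - 5)*(t^3 + 2*t^2 - 7*t + 4) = (t - 5)*(t + 4)*(t^2 - 2*t + 1) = (t - 5)*(t - 1)*(t + 4)*(t - 1)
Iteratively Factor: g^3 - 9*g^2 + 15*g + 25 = (g - 5)*(g^2 - 4*g - 5) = (g - 5)^2*(g + 1)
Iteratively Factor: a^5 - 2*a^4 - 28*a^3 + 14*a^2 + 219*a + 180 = (a - 5)*(a^4 + 3*a^3 - 13*a^2 - 51*a - 36) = (a - 5)*(a - 4)*(a^3 + 7*a^2 + 15*a + 9) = (a - 5)*(a - 4)*(a + 1)*(a^2 + 6*a + 9) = (a - 5)*(a - 4)*(a + 1)*(a + 3)*(a + 3)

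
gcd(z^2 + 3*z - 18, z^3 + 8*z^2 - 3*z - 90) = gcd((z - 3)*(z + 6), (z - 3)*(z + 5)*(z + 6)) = z^2 + 3*z - 18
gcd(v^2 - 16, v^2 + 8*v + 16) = v + 4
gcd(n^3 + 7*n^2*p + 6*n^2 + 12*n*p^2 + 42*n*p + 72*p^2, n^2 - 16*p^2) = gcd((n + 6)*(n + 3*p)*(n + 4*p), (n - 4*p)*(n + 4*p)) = n + 4*p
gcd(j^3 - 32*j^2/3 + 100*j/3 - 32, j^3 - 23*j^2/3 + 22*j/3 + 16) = j^2 - 26*j/3 + 16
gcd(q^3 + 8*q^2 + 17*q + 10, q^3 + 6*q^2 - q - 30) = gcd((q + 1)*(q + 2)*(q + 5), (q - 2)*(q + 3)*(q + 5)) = q + 5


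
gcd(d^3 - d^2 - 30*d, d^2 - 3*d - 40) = d + 5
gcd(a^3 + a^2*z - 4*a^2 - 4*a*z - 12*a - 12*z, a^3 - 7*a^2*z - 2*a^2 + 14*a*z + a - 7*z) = 1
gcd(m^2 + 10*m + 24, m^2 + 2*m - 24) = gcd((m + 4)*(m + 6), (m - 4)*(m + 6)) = m + 6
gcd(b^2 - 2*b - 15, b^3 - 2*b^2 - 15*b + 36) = 1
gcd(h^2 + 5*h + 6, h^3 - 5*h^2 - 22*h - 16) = h + 2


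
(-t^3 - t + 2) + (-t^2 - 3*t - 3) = -t^3 - t^2 - 4*t - 1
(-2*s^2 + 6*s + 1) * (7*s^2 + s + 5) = -14*s^4 + 40*s^3 + 3*s^2 + 31*s + 5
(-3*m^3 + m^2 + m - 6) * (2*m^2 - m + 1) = -6*m^5 + 5*m^4 - 2*m^3 - 12*m^2 + 7*m - 6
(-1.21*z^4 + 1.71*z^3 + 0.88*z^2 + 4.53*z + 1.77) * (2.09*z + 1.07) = -2.5289*z^5 + 2.2792*z^4 + 3.6689*z^3 + 10.4093*z^2 + 8.5464*z + 1.8939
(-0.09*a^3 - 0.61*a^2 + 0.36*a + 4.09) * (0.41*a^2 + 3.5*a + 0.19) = -0.0369*a^5 - 0.5651*a^4 - 2.0045*a^3 + 2.821*a^2 + 14.3834*a + 0.7771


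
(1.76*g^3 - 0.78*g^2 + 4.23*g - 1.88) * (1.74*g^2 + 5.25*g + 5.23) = 3.0624*g^5 + 7.8828*g^4 + 12.47*g^3 + 14.8569*g^2 + 12.2529*g - 9.8324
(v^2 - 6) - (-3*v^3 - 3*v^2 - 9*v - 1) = 3*v^3 + 4*v^2 + 9*v - 5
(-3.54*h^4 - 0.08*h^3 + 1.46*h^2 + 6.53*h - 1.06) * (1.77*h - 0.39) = -6.2658*h^5 + 1.239*h^4 + 2.6154*h^3 + 10.9887*h^2 - 4.4229*h + 0.4134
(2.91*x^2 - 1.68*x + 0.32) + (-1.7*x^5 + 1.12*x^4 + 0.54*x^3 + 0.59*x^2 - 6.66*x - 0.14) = -1.7*x^5 + 1.12*x^4 + 0.54*x^3 + 3.5*x^2 - 8.34*x + 0.18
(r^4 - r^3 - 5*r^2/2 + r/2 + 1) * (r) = r^5 - r^4 - 5*r^3/2 + r^2/2 + r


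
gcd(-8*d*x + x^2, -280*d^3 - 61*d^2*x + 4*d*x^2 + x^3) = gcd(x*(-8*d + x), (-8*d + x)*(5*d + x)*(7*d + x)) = -8*d + x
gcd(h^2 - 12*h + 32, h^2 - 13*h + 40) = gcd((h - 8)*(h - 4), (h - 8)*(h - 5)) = h - 8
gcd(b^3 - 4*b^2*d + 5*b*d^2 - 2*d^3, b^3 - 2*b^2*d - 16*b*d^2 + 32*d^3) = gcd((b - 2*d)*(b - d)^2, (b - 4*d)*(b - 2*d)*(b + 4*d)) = b - 2*d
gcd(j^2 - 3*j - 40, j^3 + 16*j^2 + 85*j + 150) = j + 5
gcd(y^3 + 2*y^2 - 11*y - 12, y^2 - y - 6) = y - 3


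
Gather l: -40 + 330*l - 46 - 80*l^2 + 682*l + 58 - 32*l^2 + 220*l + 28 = -112*l^2 + 1232*l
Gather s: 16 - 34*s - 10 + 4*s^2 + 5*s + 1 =4*s^2 - 29*s + 7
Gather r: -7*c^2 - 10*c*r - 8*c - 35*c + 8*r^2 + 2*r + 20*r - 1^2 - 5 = -7*c^2 - 43*c + 8*r^2 + r*(22 - 10*c) - 6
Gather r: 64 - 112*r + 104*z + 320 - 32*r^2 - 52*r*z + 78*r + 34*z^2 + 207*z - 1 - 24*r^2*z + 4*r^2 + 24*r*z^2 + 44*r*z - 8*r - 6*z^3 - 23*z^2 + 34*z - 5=r^2*(-24*z - 28) + r*(24*z^2 - 8*z - 42) - 6*z^3 + 11*z^2 + 345*z + 378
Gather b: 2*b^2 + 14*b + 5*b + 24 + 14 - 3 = 2*b^2 + 19*b + 35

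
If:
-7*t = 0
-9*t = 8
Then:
No Solution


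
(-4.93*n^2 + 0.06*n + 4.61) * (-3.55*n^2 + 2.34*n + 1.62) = 17.5015*n^4 - 11.7492*n^3 - 24.2117*n^2 + 10.8846*n + 7.4682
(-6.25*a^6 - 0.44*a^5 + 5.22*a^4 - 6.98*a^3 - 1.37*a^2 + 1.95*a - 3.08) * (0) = 0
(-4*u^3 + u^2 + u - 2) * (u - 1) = -4*u^4 + 5*u^3 - 3*u + 2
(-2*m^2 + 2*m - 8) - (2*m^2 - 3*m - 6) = -4*m^2 + 5*m - 2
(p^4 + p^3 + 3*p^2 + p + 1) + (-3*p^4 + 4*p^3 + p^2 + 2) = -2*p^4 + 5*p^3 + 4*p^2 + p + 3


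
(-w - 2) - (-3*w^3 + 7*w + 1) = 3*w^3 - 8*w - 3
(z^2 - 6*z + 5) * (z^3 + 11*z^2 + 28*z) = z^5 + 5*z^4 - 33*z^3 - 113*z^2 + 140*z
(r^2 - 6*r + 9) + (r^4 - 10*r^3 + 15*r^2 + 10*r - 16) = r^4 - 10*r^3 + 16*r^2 + 4*r - 7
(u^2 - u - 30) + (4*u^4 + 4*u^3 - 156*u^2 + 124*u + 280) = 4*u^4 + 4*u^3 - 155*u^2 + 123*u + 250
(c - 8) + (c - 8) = 2*c - 16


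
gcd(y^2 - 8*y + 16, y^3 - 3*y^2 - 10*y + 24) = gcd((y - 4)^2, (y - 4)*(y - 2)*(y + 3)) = y - 4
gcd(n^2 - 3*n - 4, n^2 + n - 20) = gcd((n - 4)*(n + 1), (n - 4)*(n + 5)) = n - 4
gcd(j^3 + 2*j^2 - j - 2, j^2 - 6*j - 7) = j + 1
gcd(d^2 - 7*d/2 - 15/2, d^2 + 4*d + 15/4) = d + 3/2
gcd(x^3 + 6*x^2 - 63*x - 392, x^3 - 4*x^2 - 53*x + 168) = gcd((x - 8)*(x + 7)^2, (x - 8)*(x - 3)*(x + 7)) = x^2 - x - 56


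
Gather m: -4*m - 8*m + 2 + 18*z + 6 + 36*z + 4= -12*m + 54*z + 12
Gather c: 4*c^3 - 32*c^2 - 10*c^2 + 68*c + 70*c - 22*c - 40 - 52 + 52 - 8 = 4*c^3 - 42*c^2 + 116*c - 48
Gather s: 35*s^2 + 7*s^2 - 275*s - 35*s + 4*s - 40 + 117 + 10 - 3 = 42*s^2 - 306*s + 84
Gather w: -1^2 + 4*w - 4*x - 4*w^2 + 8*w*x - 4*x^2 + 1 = -4*w^2 + w*(8*x + 4) - 4*x^2 - 4*x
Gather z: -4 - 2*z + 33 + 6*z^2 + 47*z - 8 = 6*z^2 + 45*z + 21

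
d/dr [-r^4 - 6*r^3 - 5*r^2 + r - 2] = -4*r^3 - 18*r^2 - 10*r + 1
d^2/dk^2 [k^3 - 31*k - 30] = 6*k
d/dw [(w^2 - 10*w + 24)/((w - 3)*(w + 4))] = (11*w^2 - 72*w + 96)/(w^4 + 2*w^3 - 23*w^2 - 24*w + 144)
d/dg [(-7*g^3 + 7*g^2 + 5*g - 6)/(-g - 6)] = (14*g^3 + 119*g^2 - 84*g - 36)/(g^2 + 12*g + 36)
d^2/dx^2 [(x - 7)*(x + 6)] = 2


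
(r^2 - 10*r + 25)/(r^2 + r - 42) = (r^2 - 10*r + 25)/(r^2 + r - 42)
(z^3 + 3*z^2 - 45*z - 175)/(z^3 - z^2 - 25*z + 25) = (z^2 - 2*z - 35)/(z^2 - 6*z + 5)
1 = 1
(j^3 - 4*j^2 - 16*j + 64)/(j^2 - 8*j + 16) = j + 4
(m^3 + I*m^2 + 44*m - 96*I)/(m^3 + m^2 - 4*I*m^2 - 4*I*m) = (m^2 + 5*I*m + 24)/(m*(m + 1))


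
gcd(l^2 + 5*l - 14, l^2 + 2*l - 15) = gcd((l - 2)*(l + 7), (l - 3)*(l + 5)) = 1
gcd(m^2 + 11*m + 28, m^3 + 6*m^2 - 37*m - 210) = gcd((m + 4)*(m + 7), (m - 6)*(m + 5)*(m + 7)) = m + 7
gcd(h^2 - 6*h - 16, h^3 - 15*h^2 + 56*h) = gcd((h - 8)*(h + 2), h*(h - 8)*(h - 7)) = h - 8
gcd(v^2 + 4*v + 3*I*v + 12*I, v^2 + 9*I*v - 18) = v + 3*I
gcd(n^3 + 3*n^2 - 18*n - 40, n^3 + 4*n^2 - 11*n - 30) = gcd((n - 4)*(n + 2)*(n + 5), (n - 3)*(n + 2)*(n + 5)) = n^2 + 7*n + 10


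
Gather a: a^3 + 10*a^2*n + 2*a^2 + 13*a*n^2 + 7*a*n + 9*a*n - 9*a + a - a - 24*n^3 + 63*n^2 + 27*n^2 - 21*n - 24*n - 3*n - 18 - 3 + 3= a^3 + a^2*(10*n + 2) + a*(13*n^2 + 16*n - 9) - 24*n^3 + 90*n^2 - 48*n - 18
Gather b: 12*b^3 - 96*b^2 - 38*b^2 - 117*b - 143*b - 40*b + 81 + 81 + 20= 12*b^3 - 134*b^2 - 300*b + 182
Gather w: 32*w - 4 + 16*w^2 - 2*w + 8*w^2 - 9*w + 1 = 24*w^2 + 21*w - 3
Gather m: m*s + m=m*(s + 1)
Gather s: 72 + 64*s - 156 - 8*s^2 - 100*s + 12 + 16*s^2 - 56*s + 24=8*s^2 - 92*s - 48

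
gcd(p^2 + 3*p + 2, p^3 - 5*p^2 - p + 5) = p + 1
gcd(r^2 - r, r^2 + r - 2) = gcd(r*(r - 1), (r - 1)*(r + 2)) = r - 1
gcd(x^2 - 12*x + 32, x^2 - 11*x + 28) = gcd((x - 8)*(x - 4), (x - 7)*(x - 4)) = x - 4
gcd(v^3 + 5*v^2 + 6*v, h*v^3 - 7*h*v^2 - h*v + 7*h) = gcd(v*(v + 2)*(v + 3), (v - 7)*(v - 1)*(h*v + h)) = 1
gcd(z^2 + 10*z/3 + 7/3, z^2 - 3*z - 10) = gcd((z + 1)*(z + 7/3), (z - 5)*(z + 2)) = 1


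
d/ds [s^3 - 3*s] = 3*s^2 - 3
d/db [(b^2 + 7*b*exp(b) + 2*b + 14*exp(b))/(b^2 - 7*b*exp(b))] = 2*(7*b^3*exp(b) + 7*b^2*exp(b) - b^2 - 14*b*exp(b) + 49*exp(2*b))/(b^2*(b^2 - 14*b*exp(b) + 49*exp(2*b)))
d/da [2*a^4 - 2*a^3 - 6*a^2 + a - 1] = 8*a^3 - 6*a^2 - 12*a + 1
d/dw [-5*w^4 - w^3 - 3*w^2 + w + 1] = -20*w^3 - 3*w^2 - 6*w + 1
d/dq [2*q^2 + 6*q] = 4*q + 6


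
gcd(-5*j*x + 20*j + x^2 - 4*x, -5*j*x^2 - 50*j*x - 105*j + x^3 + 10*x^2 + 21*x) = -5*j + x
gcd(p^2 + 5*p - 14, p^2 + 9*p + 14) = p + 7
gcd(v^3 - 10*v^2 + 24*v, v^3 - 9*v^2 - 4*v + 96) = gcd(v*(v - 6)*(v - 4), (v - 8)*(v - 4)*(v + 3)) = v - 4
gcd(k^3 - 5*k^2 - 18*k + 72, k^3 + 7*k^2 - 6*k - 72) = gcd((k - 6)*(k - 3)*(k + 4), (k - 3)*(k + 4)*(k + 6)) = k^2 + k - 12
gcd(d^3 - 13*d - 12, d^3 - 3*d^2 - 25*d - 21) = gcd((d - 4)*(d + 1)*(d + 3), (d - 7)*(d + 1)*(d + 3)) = d^2 + 4*d + 3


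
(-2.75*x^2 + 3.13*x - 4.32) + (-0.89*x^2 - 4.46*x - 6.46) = -3.64*x^2 - 1.33*x - 10.78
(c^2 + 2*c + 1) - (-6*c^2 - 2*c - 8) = 7*c^2 + 4*c + 9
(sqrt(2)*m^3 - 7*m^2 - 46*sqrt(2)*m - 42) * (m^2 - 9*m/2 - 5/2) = sqrt(2)*m^5 - 7*m^4 - 9*sqrt(2)*m^4/2 - 97*sqrt(2)*m^3/2 + 63*m^3/2 - 49*m^2/2 + 207*sqrt(2)*m^2 + 115*sqrt(2)*m + 189*m + 105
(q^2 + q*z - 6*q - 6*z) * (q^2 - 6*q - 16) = q^4 + q^3*z - 12*q^3 - 12*q^2*z + 20*q^2 + 20*q*z + 96*q + 96*z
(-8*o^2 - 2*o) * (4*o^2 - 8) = -32*o^4 - 8*o^3 + 64*o^2 + 16*o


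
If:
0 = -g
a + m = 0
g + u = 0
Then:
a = -m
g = 0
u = 0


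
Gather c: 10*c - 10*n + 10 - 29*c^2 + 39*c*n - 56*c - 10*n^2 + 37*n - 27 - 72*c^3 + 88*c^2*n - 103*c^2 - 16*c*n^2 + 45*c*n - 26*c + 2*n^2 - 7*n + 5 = -72*c^3 + c^2*(88*n - 132) + c*(-16*n^2 + 84*n - 72) - 8*n^2 + 20*n - 12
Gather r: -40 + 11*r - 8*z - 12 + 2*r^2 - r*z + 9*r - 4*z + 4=2*r^2 + r*(20 - z) - 12*z - 48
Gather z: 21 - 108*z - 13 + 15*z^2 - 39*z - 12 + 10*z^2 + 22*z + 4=25*z^2 - 125*z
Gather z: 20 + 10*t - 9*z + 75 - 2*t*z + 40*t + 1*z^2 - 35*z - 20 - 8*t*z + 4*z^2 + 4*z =50*t + 5*z^2 + z*(-10*t - 40) + 75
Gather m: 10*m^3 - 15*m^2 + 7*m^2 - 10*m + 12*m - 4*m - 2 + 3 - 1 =10*m^3 - 8*m^2 - 2*m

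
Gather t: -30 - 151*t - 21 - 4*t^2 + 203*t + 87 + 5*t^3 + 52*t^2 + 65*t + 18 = 5*t^3 + 48*t^2 + 117*t + 54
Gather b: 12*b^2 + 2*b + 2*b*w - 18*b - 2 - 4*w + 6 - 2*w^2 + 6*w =12*b^2 + b*(2*w - 16) - 2*w^2 + 2*w + 4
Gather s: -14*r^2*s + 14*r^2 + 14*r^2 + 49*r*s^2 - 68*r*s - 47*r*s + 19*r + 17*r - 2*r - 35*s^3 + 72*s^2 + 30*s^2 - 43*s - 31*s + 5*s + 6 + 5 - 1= 28*r^2 + 34*r - 35*s^3 + s^2*(49*r + 102) + s*(-14*r^2 - 115*r - 69) + 10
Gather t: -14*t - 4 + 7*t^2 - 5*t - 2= 7*t^2 - 19*t - 6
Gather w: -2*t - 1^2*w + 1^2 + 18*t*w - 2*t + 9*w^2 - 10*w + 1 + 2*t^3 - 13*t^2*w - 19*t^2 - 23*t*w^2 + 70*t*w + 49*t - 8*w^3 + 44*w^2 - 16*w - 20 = 2*t^3 - 19*t^2 + 45*t - 8*w^3 + w^2*(53 - 23*t) + w*(-13*t^2 + 88*t - 27) - 18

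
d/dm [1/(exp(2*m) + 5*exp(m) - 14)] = (-2*exp(m) - 5)*exp(m)/(exp(2*m) + 5*exp(m) - 14)^2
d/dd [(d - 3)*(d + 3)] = 2*d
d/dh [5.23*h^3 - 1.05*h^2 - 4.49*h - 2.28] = 15.69*h^2 - 2.1*h - 4.49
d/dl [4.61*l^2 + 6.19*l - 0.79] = 9.22*l + 6.19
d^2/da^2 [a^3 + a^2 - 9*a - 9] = 6*a + 2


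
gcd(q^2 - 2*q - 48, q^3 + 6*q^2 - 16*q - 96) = q + 6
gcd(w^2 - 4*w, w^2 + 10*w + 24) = 1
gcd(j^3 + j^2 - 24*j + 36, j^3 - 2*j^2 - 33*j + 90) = j^2 + 3*j - 18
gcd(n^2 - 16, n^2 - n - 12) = n - 4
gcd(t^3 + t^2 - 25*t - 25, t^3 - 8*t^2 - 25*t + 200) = t^2 - 25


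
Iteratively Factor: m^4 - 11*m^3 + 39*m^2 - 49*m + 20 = (m - 1)*(m^3 - 10*m^2 + 29*m - 20) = (m - 4)*(m - 1)*(m^2 - 6*m + 5) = (m - 5)*(m - 4)*(m - 1)*(m - 1)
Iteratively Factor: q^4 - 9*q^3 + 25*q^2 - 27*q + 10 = (q - 1)*(q^3 - 8*q^2 + 17*q - 10) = (q - 1)^2*(q^2 - 7*q + 10) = (q - 5)*(q - 1)^2*(q - 2)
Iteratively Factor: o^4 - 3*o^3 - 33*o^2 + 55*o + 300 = (o - 5)*(o^3 + 2*o^2 - 23*o - 60) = (o - 5)^2*(o^2 + 7*o + 12) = (o - 5)^2*(o + 4)*(o + 3)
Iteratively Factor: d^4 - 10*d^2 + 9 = (d + 1)*(d^3 - d^2 - 9*d + 9) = (d - 1)*(d + 1)*(d^2 - 9) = (d - 3)*(d - 1)*(d + 1)*(d + 3)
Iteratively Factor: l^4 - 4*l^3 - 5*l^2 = (l)*(l^3 - 4*l^2 - 5*l) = l*(l + 1)*(l^2 - 5*l) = l*(l - 5)*(l + 1)*(l)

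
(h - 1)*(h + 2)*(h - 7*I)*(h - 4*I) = h^4 + h^3 - 11*I*h^3 - 30*h^2 - 11*I*h^2 - 28*h + 22*I*h + 56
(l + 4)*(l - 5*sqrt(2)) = l^2 - 5*sqrt(2)*l + 4*l - 20*sqrt(2)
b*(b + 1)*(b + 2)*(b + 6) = b^4 + 9*b^3 + 20*b^2 + 12*b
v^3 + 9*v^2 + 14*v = v*(v + 2)*(v + 7)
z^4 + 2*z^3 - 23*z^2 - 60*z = z*(z - 5)*(z + 3)*(z + 4)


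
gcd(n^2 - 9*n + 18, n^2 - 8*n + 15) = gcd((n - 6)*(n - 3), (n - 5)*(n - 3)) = n - 3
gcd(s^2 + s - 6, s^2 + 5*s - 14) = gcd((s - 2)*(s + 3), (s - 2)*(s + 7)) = s - 2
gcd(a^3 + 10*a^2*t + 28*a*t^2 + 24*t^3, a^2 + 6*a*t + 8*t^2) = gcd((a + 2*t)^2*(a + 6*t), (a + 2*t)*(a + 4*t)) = a + 2*t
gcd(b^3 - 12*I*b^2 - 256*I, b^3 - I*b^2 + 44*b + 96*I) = b^2 - 4*I*b + 32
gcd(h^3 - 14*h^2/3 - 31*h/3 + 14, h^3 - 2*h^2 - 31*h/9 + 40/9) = h - 1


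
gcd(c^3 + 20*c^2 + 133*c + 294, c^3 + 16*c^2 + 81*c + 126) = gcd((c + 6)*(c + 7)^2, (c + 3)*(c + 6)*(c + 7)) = c^2 + 13*c + 42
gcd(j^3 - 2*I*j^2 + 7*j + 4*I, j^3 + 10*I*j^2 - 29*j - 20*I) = j + I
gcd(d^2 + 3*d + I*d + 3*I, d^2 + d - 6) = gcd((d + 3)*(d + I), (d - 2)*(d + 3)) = d + 3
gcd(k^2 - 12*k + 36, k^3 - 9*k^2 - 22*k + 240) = k - 6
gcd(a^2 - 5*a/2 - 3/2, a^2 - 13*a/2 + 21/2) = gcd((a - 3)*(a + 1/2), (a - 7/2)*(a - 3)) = a - 3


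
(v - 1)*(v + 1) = v^2 - 1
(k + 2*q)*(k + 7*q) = k^2 + 9*k*q + 14*q^2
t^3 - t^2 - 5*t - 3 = (t - 3)*(t + 1)^2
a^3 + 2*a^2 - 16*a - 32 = (a - 4)*(a + 2)*(a + 4)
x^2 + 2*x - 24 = (x - 4)*(x + 6)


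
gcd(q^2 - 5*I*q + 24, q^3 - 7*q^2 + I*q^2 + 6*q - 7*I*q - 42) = q + 3*I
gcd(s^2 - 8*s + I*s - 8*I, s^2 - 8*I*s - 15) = 1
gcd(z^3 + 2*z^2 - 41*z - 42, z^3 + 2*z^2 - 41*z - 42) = z^3 + 2*z^2 - 41*z - 42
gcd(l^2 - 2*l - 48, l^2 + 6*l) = l + 6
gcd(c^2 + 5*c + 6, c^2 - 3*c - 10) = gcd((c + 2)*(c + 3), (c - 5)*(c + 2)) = c + 2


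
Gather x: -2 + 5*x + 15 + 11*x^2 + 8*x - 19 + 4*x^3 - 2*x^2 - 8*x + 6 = 4*x^3 + 9*x^2 + 5*x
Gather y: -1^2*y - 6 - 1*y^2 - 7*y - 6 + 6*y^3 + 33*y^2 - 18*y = 6*y^3 + 32*y^2 - 26*y - 12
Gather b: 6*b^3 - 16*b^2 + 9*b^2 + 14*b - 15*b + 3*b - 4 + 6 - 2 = 6*b^3 - 7*b^2 + 2*b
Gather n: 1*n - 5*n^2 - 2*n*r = -5*n^2 + n*(1 - 2*r)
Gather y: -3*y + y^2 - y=y^2 - 4*y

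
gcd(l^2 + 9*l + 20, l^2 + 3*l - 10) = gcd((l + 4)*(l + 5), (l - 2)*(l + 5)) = l + 5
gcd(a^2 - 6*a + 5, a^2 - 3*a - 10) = a - 5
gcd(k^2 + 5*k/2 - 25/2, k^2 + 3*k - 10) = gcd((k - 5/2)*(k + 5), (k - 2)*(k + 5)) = k + 5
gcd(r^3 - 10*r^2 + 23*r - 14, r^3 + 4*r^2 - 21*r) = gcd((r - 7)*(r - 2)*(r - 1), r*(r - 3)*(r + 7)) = 1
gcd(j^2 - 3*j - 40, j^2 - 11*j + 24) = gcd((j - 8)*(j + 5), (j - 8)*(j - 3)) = j - 8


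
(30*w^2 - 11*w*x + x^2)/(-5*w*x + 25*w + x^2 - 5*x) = (-6*w + x)/(x - 5)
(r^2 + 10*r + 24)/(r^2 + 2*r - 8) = (r + 6)/(r - 2)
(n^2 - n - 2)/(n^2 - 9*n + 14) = (n + 1)/(n - 7)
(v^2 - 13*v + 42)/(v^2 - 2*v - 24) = (v - 7)/(v + 4)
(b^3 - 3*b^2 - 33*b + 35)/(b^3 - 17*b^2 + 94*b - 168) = (b^2 + 4*b - 5)/(b^2 - 10*b + 24)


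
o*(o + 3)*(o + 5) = o^3 + 8*o^2 + 15*o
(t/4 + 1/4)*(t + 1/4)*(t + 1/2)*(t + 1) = t^4/4 + 11*t^3/16 + 21*t^2/32 + t/4 + 1/32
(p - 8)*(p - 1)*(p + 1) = p^3 - 8*p^2 - p + 8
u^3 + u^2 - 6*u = u*(u - 2)*(u + 3)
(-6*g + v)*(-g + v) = 6*g^2 - 7*g*v + v^2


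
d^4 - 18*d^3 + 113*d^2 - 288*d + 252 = (d - 7)*(d - 6)*(d - 3)*(d - 2)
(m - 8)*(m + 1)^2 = m^3 - 6*m^2 - 15*m - 8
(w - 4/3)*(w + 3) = w^2 + 5*w/3 - 4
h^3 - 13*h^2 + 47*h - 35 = (h - 7)*(h - 5)*(h - 1)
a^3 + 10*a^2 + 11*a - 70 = (a - 2)*(a + 5)*(a + 7)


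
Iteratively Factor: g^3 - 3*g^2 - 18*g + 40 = (g - 5)*(g^2 + 2*g - 8) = (g - 5)*(g - 2)*(g + 4)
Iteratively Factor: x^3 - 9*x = (x - 3)*(x^2 + 3*x) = x*(x - 3)*(x + 3)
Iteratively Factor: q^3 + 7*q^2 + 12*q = (q + 4)*(q^2 + 3*q) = (q + 3)*(q + 4)*(q)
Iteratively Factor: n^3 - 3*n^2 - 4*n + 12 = (n - 3)*(n^2 - 4) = (n - 3)*(n - 2)*(n + 2)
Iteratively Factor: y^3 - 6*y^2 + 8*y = (y - 4)*(y^2 - 2*y) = (y - 4)*(y - 2)*(y)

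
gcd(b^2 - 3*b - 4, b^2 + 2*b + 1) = b + 1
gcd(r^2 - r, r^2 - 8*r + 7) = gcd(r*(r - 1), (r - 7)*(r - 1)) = r - 1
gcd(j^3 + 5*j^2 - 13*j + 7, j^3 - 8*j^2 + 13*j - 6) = j^2 - 2*j + 1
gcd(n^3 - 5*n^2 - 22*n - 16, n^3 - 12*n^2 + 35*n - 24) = n - 8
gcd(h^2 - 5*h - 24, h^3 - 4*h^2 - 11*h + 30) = h + 3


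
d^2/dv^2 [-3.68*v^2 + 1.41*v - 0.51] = -7.36000000000000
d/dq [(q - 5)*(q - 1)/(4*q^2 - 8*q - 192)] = (2*q^2 - 53*q + 149)/(2*(q^4 - 4*q^3 - 92*q^2 + 192*q + 2304))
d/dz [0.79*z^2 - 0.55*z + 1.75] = 1.58*z - 0.55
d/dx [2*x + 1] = 2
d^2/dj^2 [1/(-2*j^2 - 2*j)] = (j*(j + 1) - (2*j + 1)^2)/(j^3*(j + 1)^3)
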